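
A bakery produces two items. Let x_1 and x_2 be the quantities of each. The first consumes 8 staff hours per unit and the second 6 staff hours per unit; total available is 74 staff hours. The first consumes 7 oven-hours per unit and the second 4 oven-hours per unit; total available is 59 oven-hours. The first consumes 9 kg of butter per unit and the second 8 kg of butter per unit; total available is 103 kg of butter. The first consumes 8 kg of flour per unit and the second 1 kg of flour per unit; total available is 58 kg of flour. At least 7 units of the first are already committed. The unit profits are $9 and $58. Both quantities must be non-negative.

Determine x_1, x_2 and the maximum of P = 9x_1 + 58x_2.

Feasible corners and P = 9x_1 + 58x_2:
  (29/4, 0) → P = 261/4
  (7, 0) → P = 63
  (7, 2) → P = 179

The binding constraints are 8x_1 + x_2 = 58 and x_1 = 7.
Solving simultaneously gives x_1 = 7, x_2 = 2.

x_1 = 7, x_2 = 2, maximum P = 179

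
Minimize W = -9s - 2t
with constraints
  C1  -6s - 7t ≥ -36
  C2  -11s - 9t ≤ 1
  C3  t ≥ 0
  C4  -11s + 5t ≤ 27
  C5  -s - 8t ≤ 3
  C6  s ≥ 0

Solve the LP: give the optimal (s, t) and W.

s = 6, t = 0, minimum W = -54

Feasible corners and W = -9s - 2t:
  (6, 0) → W = -54
  (0, 36/7) → W = -72/7
  (0, 0) → W = 0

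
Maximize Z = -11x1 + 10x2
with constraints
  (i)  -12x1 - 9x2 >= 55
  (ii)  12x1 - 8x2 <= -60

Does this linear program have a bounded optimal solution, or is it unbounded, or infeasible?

From the feasible point (-245/51, 5/17), moving in the direction (-9, 12) keeps every constraint satisfied while Z increases without bound.

unbounded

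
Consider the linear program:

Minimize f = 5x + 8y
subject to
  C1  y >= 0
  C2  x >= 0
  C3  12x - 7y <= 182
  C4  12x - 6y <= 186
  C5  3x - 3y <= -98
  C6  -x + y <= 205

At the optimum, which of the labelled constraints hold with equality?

C2 and C5

Extreme points and f = 5x + 8y:
  (0, 98/3) → f = 784/3
  (0, 205) → f = 1640
  (191/3, 289/3) → f = 1089
  (236, 441) → f = 4708

The minimum is at (0, 98/3). Substituting into each constraint, equality holds for C2 and C5; the remaining constraints have slack.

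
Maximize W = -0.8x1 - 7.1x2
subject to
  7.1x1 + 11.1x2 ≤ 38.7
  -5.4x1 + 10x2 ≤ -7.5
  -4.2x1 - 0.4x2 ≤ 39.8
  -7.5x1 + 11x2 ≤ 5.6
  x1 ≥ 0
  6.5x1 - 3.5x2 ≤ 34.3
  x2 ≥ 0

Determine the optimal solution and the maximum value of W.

x1 = 25/18, x2 = 0, maximum W = -10/9

Extreme points and W = -0.8x1 - 7.1x2:
  (47025/13094, 15573/13094) → W = -1481883/130940
  (25809/4850, 401/4850) → W = -234943/48500
  (25/18, 0) → W = -10/9
  (343/65, 0) → W = -1372/325

The optimum lies where -5.4x1 + 10x2 = -7.5 and x2 = 0.
Solving simultaneously gives x1 = 25/18, x2 = 0.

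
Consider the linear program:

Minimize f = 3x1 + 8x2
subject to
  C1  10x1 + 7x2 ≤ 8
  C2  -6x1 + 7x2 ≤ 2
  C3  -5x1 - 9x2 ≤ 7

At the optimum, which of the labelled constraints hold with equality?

Feasible corners and f = 3x1 + 8x2:
  (3/8, 17/28) → f = 335/56
  (11/5, -2) → f = -47/5
  (-67/89, -32/89) → f = -457/89

The minimum is at (11/5, -2). Substituting into each constraint, equality holds for C1 and C3; the remaining constraints have slack.

C1 and C3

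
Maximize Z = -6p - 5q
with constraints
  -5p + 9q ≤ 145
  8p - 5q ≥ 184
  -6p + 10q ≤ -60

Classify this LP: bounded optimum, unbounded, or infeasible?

From the feasible point (995/2, 585/2), moving in the direction (-5, -8) keeps every constraint satisfied while Z increases without bound.

unbounded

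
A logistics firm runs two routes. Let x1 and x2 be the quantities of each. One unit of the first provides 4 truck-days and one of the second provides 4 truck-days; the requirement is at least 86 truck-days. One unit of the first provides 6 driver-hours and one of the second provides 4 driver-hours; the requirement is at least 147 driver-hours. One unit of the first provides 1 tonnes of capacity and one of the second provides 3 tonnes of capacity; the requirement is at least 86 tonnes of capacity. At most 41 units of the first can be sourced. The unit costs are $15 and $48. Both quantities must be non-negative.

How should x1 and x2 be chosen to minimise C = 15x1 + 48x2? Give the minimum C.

x1 = 41, x2 = 15, minimum C = 1335

Extreme points and C = 15x1 + 48x2:
  (0, 147/4) → C = 1764
  (97/14, 369/14) → C = 19167/14
  (41, 15) → C = 1335
The feasible region is unbounded (it extends along (0, 1)), but C strictly increases along every unbounded feasible direction, so there is no improving ray and the minimum is attained at a vertex.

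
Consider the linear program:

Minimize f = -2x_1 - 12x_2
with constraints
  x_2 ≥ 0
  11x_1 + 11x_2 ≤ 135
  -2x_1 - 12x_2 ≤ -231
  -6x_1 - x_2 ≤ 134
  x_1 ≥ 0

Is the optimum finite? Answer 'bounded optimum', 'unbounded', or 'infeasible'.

infeasible

The boundaries x_2 = 0 and 11x_1 + 11x_2 = 135 meet at (135/11, 0), but that point violates -2x_1 - 12x_2 ≤ -231. Every candidate vertex is excluded by some other constraint, so the feasible region is empty.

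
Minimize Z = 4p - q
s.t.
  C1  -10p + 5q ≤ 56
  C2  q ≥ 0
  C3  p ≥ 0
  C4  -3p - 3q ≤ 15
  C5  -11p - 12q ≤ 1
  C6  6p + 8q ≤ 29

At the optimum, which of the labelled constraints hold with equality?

C3 and C6

Corner points and Z = 4p - q:
  (0, 0) → Z = 0
  (29/6, 0) → Z = 58/3
  (0, 29/8) → Z = -29/8

The minimum is at (0, 29/8). Substituting into each constraint, equality holds for C3 and C6; the remaining constraints have slack.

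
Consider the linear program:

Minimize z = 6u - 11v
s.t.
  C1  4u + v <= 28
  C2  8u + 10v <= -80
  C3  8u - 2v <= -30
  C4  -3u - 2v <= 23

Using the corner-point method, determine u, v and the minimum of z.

Corner points and z = 6u - 11v:
  (-115/24, -25/6) → z = 205/12
  (-5, -4) → z = 14
  (-53/11, -47/11) → z = 199/11

The optimum lies where 8u + 10v = -80 and -3u - 2v = 23.
Solving simultaneously gives u = -5, v = -4.

u = -5, v = -4, minimum z = 14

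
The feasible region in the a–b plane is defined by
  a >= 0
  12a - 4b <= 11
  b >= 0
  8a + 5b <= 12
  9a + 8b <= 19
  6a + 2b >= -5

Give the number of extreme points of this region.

Intersecting each pair of boundary lines and keeping only the points that satisfy every inequality leaves:
  (0, 0)
  (0, 19/8)
  (11/12, 0)
  (103/92, 14/23)
  (1/19, 44/19)

5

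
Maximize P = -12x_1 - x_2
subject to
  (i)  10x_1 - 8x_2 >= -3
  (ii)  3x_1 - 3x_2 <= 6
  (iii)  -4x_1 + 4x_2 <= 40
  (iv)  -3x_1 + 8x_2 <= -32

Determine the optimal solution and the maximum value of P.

x_1 = -19/2, x_2 = -23/2, maximum P = 251/2

Feasible corners and P = -12x_1 - x_2:
  (-19/2, -23/2) → P = 251/2
  (-5, -47/8) → P = 527/8
  (-16/5, -26/5) → P = 218/5

The optimum lies where 10x_1 - 8x_2 = -3 and 3x_1 - 3x_2 = 6.
Solving simultaneously gives x_1 = -19/2, x_2 = -23/2.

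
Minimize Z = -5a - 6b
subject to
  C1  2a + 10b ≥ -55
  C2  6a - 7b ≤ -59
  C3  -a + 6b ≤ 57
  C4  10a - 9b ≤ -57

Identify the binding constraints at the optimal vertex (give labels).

Corner points and Z = -5a - 6b:
  (-975/74, -106/37) → Z = 6147/74
  (-450/11, 59/22) → Z = 2073/11
  (45/29, 283/29) → Z = -1923/29

The minimum is at (45/29, 283/29). Substituting into each constraint, equality holds for C2 and C3; the remaining constraints have slack.

C2 and C3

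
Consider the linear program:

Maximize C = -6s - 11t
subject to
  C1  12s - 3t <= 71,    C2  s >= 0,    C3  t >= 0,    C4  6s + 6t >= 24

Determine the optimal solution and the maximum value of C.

s = 4, t = 0, maximum C = -24

The feasible region is unbounded (it extends along (0, 1), (1, 4)), but C strictly decreases along every unbounded feasible direction, so there is no improving ray and the maximum is attained at a vertex.

The optimum lies where t = 0 and 6s + 6t = 24.
Solving simultaneously gives s = 4, t = 0.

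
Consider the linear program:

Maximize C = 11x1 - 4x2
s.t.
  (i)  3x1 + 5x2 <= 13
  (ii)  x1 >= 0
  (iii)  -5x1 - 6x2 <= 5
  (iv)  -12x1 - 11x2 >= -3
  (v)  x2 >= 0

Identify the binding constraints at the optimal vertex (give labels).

Vertices and C = 11x1 - 4x2:
  (0, 3/11) → C = -12/11
  (0, 0) → C = 0
  (1/4, 0) → C = 11/4

The maximum is at (1/4, 0). Substituting into each constraint, equality holds for (iv) and (v); the remaining constraints have slack.

(iv) and (v)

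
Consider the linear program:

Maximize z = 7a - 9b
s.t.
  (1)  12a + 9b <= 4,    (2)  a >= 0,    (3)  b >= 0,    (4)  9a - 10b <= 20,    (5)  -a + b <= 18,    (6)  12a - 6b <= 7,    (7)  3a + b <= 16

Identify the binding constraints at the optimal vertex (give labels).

Extreme points and z = 7a - 9b:
  (0, 4/9) → z = -4
  (1/3, 0) → z = 7/3
  (0, 0) → z = 0

The maximum is at (1/3, 0). Substituting into each constraint, equality holds for (1) and (3); the remaining constraints have slack.

(1) and (3)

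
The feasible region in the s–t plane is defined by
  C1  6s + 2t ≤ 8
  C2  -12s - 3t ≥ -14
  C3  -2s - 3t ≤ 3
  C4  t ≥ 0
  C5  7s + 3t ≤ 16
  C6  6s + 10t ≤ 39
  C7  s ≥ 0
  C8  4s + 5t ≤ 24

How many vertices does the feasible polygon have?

Of the 28 pairwise boundary intersections, those satisfying every inequality are:
  (2/3, 2)
  (1/24, 31/8)
  (7/6, 0)
  (0, 0)
  (0, 39/10)

5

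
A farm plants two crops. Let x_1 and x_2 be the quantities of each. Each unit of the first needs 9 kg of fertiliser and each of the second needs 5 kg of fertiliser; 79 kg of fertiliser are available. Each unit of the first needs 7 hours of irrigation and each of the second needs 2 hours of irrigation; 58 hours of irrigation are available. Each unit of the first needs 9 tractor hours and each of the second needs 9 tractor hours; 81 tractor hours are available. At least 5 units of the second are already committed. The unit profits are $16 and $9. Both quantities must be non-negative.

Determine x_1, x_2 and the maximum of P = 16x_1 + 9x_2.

Corner points and P = 16x_1 + 9x_2:
  (0, 9) → P = 81
  (0, 5) → P = 45
  (4, 5) → P = 109

The optimum lies where 9x_1 + 9x_2 = 81 and x_2 = 5.
Solving simultaneously gives x_1 = 4, x_2 = 5.

x_1 = 4, x_2 = 5, maximum P = 109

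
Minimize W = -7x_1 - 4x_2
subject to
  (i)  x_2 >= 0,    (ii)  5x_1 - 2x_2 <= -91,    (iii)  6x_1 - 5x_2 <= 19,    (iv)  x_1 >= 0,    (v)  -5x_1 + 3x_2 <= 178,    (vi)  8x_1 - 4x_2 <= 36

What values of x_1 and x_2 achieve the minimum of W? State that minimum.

Corner points and W = -7x_1 - 4x_2:
  (0, 91/2) → W = -182
  (83/5, 87) → W = -2321/5
  (0, 178/3) → W = -712/3

The binding constraints are 5x_1 - 2x_2 = -91 and -5x_1 + 3x_2 = 178.
Solving simultaneously gives x_1 = 83/5, x_2 = 87.

x_1 = 83/5, x_2 = 87, minimum W = -2321/5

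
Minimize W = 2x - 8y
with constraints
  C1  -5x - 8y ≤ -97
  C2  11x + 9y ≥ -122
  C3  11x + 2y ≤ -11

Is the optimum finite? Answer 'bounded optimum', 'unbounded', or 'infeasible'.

unbounded

From the feasible point (-43, 39), moving in the direction (-2, 11) keeps every constraint satisfied while W decreases without bound.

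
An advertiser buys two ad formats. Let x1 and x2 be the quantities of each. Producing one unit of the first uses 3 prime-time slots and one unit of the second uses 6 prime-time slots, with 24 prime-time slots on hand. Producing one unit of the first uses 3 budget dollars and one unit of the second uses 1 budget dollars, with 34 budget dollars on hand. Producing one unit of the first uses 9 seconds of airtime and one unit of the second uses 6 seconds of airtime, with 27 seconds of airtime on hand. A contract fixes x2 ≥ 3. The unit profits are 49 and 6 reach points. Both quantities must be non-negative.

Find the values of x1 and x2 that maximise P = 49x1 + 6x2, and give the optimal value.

x1 = 1, x2 = 3, maximum P = 67

Feasible corners and P = 49x1 + 6x2:
  (0, 4) → P = 24
  (0, 3) → P = 18
  (1/2, 15/4) → P = 47
  (1, 3) → P = 67

The binding constraints are 9x1 + 6x2 = 27 and x2 = 3.
Solving simultaneously gives x1 = 1, x2 = 3.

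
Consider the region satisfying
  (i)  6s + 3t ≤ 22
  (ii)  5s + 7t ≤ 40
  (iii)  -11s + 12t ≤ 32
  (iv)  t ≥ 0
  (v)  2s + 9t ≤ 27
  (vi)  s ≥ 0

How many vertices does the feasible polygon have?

5

Pairwise boundary intersections that survive every other constraint:
  (11/3, 0)
  (39/16, 59/24)
  (12/41, 361/123)
  (0, 8/3)
  (0, 0)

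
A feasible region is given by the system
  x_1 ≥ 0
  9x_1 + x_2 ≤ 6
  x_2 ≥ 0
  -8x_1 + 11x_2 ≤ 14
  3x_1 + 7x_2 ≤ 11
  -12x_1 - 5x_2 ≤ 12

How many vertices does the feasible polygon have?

Of the 15 pairwise boundary intersections, those satisfying every inequality are:
  (0, 0)
  (0, 14/11)
  (2/3, 0)
  (31/60, 27/20)
  (23/89, 130/89)

5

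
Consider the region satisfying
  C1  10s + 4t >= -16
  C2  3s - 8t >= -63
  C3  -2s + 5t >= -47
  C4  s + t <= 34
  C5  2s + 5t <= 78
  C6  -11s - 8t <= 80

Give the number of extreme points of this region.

Of the 15 pairwise boundary intersections, those satisfying every inequality are:
  (-95/23, 291/46)
  (54/29, -251/29)
  (309/31, 360/31)
  (31, 3)
  (92/3, 10/3)

5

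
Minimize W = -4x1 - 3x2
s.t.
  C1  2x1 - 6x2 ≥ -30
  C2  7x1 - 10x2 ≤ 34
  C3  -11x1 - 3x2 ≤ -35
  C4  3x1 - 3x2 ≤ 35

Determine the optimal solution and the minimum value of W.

Extreme points and W = -4x1 - 3x2:
  (252/11, 139/11) → W = -1425/11
  (5/3, 50/9) → W = -70/3
  (452/131, -129/131) → W = -1421/131

The optimum lies where 2x1 - 6x2 = -30 and 7x1 - 10x2 = 34.
Solving simultaneously gives x1 = 252/11, x2 = 139/11.

x1 = 252/11, x2 = 139/11, minimum W = -1425/11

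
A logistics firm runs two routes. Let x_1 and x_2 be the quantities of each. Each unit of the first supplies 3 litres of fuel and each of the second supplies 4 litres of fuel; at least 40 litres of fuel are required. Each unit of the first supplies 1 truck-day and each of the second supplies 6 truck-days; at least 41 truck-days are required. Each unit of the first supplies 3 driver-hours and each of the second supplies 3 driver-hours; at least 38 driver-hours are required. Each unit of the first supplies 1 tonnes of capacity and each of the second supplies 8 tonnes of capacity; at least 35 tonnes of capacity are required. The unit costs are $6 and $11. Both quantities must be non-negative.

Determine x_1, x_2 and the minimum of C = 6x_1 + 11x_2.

Corner points and C = 6x_1 + 11x_2:
  (0, 38/3) → C = 418/3
  (41, 0) → C = 246
  (7, 17/3) → C = 313/3
The feasible region is unbounded (it extends along (0, 1), (1, 0)), but C strictly increases along every unbounded feasible direction, so there is no improving ray and the minimum is attained at a vertex.

x_1 = 7, x_2 = 17/3, minimum C = 313/3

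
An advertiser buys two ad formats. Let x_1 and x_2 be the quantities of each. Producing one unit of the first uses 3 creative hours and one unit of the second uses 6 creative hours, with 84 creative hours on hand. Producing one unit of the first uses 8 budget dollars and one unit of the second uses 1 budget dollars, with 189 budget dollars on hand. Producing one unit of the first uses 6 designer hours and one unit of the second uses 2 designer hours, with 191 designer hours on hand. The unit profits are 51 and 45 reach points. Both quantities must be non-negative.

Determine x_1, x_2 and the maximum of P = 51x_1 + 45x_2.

x_1 = 70/3, x_2 = 7/3, maximum P = 1295

Feasible corners and P = 51x_1 + 45x_2:
  (0, 0) → P = 0
  (0, 14) → P = 630
  (189/8, 0) → P = 9639/8
  (70/3, 7/3) → P = 1295

At the optimal vertex, 3x_1 + 6x_2 = 84 and 8x_1 + x_2 = 189.
Solving simultaneously gives x_1 = 70/3, x_2 = 7/3.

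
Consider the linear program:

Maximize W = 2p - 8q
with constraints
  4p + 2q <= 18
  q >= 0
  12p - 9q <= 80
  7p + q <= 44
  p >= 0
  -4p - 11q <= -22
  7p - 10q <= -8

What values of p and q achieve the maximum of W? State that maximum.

At the optimal vertex, -4p - 11q = -22 and 7p - 10q = -8.
Solving simultaneously gives p = 44/39, q = 62/39.

p = 44/39, q = 62/39, maximum W = -136/13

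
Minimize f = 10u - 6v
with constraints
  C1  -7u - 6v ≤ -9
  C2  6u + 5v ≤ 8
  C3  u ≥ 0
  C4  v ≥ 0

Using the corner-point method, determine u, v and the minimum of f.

u = 0, v = 8/5, minimum f = -48/5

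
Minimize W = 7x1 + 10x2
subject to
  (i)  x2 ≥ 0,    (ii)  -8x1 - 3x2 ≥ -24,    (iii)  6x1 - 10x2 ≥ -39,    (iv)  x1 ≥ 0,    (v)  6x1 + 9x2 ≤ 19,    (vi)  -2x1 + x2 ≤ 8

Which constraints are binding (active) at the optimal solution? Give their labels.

Vertices and W = 7x1 + 10x2:
  (3, 0) → W = 21
  (0, 0) → W = 0
  (53/18, 4/27) → W = 1193/54
  (0, 19/9) → W = 190/9

The minimum is at (0, 0). Substituting into each constraint, equality holds for (i) and (iv); the remaining constraints have slack.

(i) and (iv)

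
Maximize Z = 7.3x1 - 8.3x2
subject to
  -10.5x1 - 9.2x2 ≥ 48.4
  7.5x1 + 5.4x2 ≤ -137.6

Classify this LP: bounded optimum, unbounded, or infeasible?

unbounded

From the feasible point (-50228/615, 3606/41), moving in the direction (5.4, -7.5) keeps every constraint satisfied while Z increases without bound.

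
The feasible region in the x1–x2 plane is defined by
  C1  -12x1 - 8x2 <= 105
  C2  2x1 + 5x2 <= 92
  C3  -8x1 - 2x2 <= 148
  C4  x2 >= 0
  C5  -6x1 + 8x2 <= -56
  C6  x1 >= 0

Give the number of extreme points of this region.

Intersecting each pair of boundary lines and keeping only the points that satisfy every inequality leaves:
  (46, 0)
  (508/23, 220/23)
  (28/3, 0)

3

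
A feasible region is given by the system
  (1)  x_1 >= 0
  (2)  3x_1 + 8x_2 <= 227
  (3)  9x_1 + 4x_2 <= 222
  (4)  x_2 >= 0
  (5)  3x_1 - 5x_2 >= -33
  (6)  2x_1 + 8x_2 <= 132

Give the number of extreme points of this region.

Intersecting each pair of boundary lines and keeping only the points that satisfy every inequality leaves:
  (0, 0)
  (0, 33/5)
  (74/3, 0)
  (39/2, 93/8)
  (198/17, 231/17)

5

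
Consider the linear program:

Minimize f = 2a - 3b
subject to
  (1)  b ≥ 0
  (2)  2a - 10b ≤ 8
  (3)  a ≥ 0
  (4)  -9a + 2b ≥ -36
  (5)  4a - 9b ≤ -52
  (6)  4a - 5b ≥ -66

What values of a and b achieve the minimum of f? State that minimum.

a = 312/37, b = 738/37, minimum f = -1590/37

Feasible corners and f = 2a - 3b:
  (0, 52/9) → f = -52/3
  (0, 66/5) → f = -198/5
  (428/73, 612/73) → f = -980/73
  (312/37, 738/37) → f = -1590/37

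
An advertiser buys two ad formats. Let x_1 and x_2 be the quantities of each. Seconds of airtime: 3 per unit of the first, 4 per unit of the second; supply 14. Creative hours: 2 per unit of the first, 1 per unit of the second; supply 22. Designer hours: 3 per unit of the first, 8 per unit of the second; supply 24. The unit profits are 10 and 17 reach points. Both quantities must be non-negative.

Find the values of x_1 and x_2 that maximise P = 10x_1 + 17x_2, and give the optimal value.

x_1 = 4/3, x_2 = 5/2, maximum P = 335/6

Vertices and P = 10x_1 + 17x_2:
  (0, 0) → P = 0
  (0, 3) → P = 51
  (14/3, 0) → P = 140/3
  (4/3, 5/2) → P = 335/6

The binding constraints are 3x_1 + 4x_2 = 14 and 3x_1 + 8x_2 = 24.
Solving simultaneously gives x_1 = 4/3, x_2 = 5/2.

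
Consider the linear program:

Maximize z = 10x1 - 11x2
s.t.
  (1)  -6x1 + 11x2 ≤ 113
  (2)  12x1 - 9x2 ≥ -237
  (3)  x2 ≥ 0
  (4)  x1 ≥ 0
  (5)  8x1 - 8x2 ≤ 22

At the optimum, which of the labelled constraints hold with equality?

(3) and (5)

Feasible corners and z = 10x1 - 11x2:
  (0, 113/11) → z = -113
  (573/20, 259/10) → z = 8/5
  (0, 0) → z = 0
  (11/4, 0) → z = 55/2

The maximum is at (11/4, 0). Substituting into each constraint, equality holds for (3) and (5); the remaining constraints have slack.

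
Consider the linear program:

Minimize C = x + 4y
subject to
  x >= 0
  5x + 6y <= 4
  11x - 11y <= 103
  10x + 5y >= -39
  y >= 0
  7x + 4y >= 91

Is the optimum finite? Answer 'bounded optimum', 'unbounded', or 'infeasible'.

The boundaries x = 0 and 5x + 6y = 4 meet at (0, 2/3), but that point violates 7x + 4y ≥ 91. Every candidate vertex is excluded by some other constraint, so the feasible region is empty.

infeasible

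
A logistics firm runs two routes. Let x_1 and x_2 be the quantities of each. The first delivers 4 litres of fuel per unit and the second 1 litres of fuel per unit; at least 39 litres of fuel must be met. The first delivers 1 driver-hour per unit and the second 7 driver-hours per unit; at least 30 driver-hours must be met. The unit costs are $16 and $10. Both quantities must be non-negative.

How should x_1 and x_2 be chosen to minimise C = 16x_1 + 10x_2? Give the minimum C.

x_1 = 9, x_2 = 3, minimum C = 174

Feasible corners and C = 16x_1 + 10x_2:
  (0, 39) → C = 390
  (30, 0) → C = 480
  (9, 3) → C = 174
The feasible region is unbounded (it extends along (0, 1), (1, 0)), but C strictly increases along every unbounded feasible direction, so there is no improving ray and the minimum is attained at a vertex.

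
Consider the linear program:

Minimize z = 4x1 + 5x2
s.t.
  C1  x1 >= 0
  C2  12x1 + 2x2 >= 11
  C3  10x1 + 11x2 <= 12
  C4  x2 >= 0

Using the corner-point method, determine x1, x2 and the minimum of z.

x1 = 11/12, x2 = 0, minimum z = 11/3

Corner points and z = 4x1 + 5x2:
  (97/112, 17/56) → z = 279/56
  (11/12, 0) → z = 11/3
  (6/5, 0) → z = 24/5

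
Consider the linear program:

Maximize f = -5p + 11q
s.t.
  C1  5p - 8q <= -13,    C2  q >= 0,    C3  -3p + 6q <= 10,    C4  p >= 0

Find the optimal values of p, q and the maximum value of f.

Extreme points and f = -5p + 11q:
  (1/3, 11/6) → f = 37/2
  (0, 13/8) → f = 143/8
  (0, 5/3) → f = 55/3

p = 1/3, q = 11/6, maximum f = 37/2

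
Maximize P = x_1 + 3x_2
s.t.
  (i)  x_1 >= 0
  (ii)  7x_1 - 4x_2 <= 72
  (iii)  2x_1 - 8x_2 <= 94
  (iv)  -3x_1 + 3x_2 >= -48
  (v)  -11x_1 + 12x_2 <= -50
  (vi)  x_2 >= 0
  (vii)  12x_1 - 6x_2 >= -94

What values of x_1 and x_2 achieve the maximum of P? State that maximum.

x_1 = 83/5, x_2 = 221/20, maximum P = 199/4

Feasible corners and P = x_1 + 3x_2:
  (83/5, 221/20) → P = 199/4
  (72/7, 0) → P = 72/7
  (50/11, 0) → P = 50/11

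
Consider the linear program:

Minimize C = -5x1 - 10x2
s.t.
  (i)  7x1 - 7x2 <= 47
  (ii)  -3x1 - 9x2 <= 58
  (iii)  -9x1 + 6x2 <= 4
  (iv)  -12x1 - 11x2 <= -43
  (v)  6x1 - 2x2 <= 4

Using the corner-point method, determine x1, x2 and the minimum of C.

Corner points and C = -5x1 - 10x2:
  (214/171, 145/57) → C = -5420/171
  (16/9, 10/3) → C = -380/9
  (13/9, 7/3) → C = -275/9

x1 = 16/9, x2 = 10/3, minimum C = -380/9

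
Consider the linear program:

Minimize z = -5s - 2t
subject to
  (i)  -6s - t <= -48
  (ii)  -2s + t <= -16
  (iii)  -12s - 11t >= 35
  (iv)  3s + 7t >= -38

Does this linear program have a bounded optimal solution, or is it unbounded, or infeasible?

The boundaries -6s - t = -48 and -2s + t = -16 meet at (8, 0), but that point violates -12s - 11t ≥ 35. Every candidate vertex is excluded by some other constraint, so the feasible region is empty.

infeasible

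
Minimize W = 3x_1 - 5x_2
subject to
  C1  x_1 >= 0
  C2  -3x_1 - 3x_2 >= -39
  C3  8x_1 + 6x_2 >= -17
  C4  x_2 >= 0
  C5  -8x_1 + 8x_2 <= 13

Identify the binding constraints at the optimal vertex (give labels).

C2 and C5

Corner points and W = 3x_1 - 5x_2:
  (0, 0) → W = 0
  (0, 13/8) → W = -65/8
  (13, 0) → W = 39
  (91/16, 117/16) → W = -39/2

The minimum is at (91/16, 117/16). Substituting into each constraint, equality holds for C2 and C5; the remaining constraints have slack.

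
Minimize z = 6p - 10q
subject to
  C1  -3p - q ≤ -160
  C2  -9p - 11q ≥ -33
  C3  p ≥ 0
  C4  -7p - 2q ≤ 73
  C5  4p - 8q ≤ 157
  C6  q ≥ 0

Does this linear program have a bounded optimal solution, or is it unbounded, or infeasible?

The boundaries -3p - q = -160 and p = 0 meet at (0, 160), but that point violates -9p - 11q ≥ -33. Every candidate vertex is excluded by some other constraint, so the feasible region is empty.

infeasible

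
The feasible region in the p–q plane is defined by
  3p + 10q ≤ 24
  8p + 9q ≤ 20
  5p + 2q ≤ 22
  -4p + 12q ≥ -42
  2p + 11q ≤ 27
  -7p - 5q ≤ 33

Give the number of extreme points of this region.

Of the 15 pairwise boundary intersections, those satisfying every inequality are:
  (-16/53, 132/53)
  (-6/13, 33/13)
  (103/22, -64/33)
  (-93/52, -213/52)
  (-498/67, 255/67)

5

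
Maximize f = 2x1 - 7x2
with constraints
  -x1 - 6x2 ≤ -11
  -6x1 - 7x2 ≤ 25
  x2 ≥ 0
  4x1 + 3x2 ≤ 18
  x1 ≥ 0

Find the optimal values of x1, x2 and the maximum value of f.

x1 = 25/7, x2 = 26/21, maximum f = -32/21

At the optimal vertex, -x1 - 6x2 = -11 and 4x1 + 3x2 = 18.
Solving simultaneously gives x1 = 25/7, x2 = 26/21.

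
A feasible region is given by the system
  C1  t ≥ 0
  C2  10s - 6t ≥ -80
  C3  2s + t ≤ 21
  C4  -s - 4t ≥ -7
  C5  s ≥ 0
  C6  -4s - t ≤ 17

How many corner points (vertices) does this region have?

3

The feasible vertices (each the meet of two boundaries and inside every other half-plane) are:
  (7, 0)
  (0, 0)
  (0, 7/4)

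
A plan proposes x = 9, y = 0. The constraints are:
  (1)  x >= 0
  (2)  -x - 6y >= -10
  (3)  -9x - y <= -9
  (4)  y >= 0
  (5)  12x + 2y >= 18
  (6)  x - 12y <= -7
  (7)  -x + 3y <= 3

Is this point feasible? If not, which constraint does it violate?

not feasible — violates (6)

Constraint (6): x - 12y = 9, which is not ≤ -7. All other constraints are satisfied.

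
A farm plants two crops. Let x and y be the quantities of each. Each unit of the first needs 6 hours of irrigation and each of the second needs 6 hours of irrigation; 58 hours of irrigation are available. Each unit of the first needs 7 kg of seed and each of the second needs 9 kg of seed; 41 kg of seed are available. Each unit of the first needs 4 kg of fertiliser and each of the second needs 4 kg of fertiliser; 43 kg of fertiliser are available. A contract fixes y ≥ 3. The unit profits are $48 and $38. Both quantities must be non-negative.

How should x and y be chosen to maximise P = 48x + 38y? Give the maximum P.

x = 2, y = 3, maximum P = 210

Vertices and P = 48x + 38y:
  (0, 41/9) → P = 1558/9
  (0, 3) → P = 114
  (2, 3) → P = 210

The binding constraints are 7x + 9y = 41 and y = 3.
Solving simultaneously gives x = 2, y = 3.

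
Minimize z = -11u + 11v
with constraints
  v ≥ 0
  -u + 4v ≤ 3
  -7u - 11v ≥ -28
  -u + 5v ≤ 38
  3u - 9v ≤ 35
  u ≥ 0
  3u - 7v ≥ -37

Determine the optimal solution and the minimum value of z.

u = 4, v = 0, minimum z = -44

At the optimal vertex, v = 0 and -7u - 11v = -28.
Solving simultaneously gives u = 4, v = 0.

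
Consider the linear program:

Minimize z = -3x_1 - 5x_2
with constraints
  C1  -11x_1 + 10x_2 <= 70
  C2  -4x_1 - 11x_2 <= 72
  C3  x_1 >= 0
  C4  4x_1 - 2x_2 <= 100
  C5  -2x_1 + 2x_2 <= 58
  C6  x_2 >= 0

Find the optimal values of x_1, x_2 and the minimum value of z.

x_1 = 190/3, x_2 = 230/3, minimum z = -1720/3

Corner points and z = -3x_1 - 5x_2:
  (0, 7) → z = -35
  (190/3, 230/3) → z = -1720/3
  (0, 0) → z = 0
  (25, 0) → z = -75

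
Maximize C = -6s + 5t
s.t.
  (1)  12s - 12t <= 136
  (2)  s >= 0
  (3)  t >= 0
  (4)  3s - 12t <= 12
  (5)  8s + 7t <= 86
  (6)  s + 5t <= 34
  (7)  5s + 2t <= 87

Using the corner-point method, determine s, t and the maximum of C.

Extreme points and C = -6s + 5t:
  (0, 0) → C = 0
  (0, 34/5) → C = 34
  (4, 0) → C = -24
  (124/13, 18/13) → C = -654/13
  (64/11, 62/11) → C = -74/11

The optimum lies where s = 0 and s + 5t = 34.
Solving simultaneously gives s = 0, t = 34/5.

s = 0, t = 34/5, maximum C = 34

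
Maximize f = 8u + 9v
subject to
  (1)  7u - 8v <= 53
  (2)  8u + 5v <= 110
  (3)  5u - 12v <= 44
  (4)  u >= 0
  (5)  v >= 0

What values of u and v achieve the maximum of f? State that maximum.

Vertices and f = 8u + 9v:
  (1145/99, 346/99) → f = 12274/99
  (53/7, 0) → f = 424/7
  (0, 22) → f = 198
  (0, 0) → f = 0

The optimum lies where 8u + 5v = 110 and u = 0.
Solving simultaneously gives u = 0, v = 22.

u = 0, v = 22, maximum f = 198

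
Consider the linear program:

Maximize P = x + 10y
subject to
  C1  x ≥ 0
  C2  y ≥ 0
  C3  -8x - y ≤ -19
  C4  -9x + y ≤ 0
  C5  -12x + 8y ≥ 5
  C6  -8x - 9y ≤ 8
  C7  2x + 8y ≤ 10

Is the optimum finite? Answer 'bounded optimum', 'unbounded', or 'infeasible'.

infeasible

The boundaries y = 0 and -8x - y = -19 meet at (19/8, 0), but that point violates -12x + 8y ≥ 5. Every candidate vertex is excluded by some other constraint, so the feasible region is empty.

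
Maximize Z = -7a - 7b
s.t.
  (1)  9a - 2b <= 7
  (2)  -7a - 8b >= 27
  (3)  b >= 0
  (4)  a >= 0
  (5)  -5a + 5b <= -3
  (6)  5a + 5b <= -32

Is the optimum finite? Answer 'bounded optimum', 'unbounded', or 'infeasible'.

infeasible

The boundaries -5a + 5b = -3 and 5a + 5b = -32 meet at (-29/10, -7/2), but that point violates b ≥ 0. Every candidate vertex is excluded by some other constraint, so the feasible region is empty.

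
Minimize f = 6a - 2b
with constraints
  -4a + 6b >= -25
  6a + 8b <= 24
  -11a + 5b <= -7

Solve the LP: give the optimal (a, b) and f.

Extreme points and f = 6a - 2b:
  (86/17, -27/34) → f = 543/17
  (-83/46, -247/46) → f = -2/23
  (88/59, 111/59) → f = 306/59

a = -83/46, b = -247/46, minimum f = -2/23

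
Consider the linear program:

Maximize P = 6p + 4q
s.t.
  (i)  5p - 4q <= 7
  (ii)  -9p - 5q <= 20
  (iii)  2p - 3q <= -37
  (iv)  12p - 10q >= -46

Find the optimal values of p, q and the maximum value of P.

p = 127, q = 157, maximum P = 1390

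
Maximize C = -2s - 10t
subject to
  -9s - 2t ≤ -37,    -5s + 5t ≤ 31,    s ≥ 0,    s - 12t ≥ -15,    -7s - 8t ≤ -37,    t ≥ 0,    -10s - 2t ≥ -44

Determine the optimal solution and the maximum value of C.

Vertices and C = -2s - 10t:
  (207/55, 86/55) → C = -1274/55
  (111/29, 37/29) → C = -592/29
  (249/61, 97/61) → C = -1468/61
  (139/33, 31/33) → C = -196/11

At the optimal vertex, -7s - 8t = -37 and -10s - 2t = -44.
Solving simultaneously gives s = 139/33, t = 31/33.

s = 139/33, t = 31/33, maximum C = -196/11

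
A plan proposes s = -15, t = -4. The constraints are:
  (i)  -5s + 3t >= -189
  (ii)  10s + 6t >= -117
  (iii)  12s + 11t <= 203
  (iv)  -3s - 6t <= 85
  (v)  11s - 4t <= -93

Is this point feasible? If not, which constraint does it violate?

Constraint (ii): 10s + 6t = -174, which is not ≥ -117. All other constraints are satisfied.

not feasible — violates (ii)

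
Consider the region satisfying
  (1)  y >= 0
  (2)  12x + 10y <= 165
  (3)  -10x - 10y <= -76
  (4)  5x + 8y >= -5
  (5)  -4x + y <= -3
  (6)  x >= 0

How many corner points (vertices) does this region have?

4

Pairwise boundary intersections that survive every other constraint:
  (55/4, 0)
  (38/5, 0)
  (15/4, 12)
  (53/25, 137/25)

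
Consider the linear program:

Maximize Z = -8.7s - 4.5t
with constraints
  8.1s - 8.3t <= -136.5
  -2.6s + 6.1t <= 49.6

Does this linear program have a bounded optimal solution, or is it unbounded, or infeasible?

unbounded

From the feasible point (-3827/253, 426/253), moving in the direction (-8.3, -8.1) keeps every constraint satisfied while Z increases without bound.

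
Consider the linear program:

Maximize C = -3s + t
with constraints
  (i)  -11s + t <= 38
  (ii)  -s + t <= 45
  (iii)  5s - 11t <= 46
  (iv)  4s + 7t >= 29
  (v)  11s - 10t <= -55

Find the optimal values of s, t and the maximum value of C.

s = 7/10, t = 457/10, maximum C = 218/5

At the optimal vertex, -11s + t = 38 and -s + t = 45.
Solving simultaneously gives s = 7/10, t = 457/10.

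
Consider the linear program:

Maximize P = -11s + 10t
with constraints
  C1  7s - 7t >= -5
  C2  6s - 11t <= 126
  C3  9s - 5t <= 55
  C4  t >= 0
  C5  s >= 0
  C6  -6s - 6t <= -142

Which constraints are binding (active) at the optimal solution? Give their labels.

Vertices and P = -11s + 10t:
  (205/14, 215/14) → P = -15/2
  (241/21, 256/21) → P = -13/3
  (260/21, 79/7) → P = -70/3

The maximum is at (241/21, 256/21). Substituting into each constraint, equality holds for C1 and C6; the remaining constraints have slack.

C1 and C6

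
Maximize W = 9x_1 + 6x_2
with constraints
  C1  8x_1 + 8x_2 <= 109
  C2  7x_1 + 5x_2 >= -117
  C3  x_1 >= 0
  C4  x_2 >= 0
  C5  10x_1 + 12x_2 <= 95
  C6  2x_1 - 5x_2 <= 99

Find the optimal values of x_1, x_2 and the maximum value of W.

Feasible corners and W = 9x_1 + 6x_2:
  (0, 0) → W = 0
  (0, 95/12) → W = 95/2
  (19/2, 0) → W = 171/2

The binding constraints are x_2 = 0 and 10x_1 + 12x_2 = 95.
Solving simultaneously gives x_1 = 19/2, x_2 = 0.

x_1 = 19/2, x_2 = 0, maximum W = 171/2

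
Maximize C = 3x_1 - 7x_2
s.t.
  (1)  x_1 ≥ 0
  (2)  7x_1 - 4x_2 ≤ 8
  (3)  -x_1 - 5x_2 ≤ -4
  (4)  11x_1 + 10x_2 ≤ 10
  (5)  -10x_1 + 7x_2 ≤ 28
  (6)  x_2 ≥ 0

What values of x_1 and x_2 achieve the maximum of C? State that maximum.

At the optimal vertex, -x_1 - 5x_2 = -4 and 11x_1 + 10x_2 = 10.
Solving simultaneously gives x_1 = 2/9, x_2 = 34/45.

x_1 = 2/9, x_2 = 34/45, maximum C = -208/45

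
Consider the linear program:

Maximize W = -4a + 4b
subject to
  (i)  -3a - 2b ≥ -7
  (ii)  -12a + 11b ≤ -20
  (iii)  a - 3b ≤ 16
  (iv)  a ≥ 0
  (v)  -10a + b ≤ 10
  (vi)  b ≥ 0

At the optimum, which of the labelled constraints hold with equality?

Corner points and W = -4a + 4b:
  (39/19, 8/19) → W = -124/19
  (7/3, 0) → W = -28/3
  (5/3, 0) → W = -20/3

The maximum is at (39/19, 8/19). Substituting into each constraint, equality holds for (i) and (ii); the remaining constraints have slack.

(i) and (ii)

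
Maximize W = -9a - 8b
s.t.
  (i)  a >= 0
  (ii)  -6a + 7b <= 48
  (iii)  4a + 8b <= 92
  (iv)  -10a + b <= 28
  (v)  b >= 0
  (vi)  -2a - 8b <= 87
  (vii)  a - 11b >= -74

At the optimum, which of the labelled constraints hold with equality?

Feasible corners and W = -9a - 8b:
  (0, 0) → W = 0
  (0, 74/11) → W = -592/11
  (23, 0) → W = -207
  (105/13, 97/13) → W = -1721/13

The maximum is at (0, 0). Substituting into each constraint, equality holds for (i) and (v); the remaining constraints have slack.

(i) and (v)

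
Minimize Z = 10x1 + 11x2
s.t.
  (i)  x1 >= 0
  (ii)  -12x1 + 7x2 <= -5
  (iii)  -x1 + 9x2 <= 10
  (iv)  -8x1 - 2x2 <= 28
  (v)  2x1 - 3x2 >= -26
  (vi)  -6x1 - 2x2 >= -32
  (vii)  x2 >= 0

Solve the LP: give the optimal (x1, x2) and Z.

x1 = 5/12, x2 = 0, minimum Z = 25/6

Extreme points and Z = 10x1 + 11x2:
  (115/101, 125/101) → Z = 25
  (5/12, 0) → Z = 25/6
  (67/14, 23/14) → Z = 923/14
  (16/3, 0) → Z = 160/3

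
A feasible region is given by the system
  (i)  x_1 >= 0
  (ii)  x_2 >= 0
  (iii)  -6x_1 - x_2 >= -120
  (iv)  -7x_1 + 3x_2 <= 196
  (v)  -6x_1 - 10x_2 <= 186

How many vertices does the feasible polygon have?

The feasible vertices (each the meet of two boundaries and inside every other half-plane) are:
  (0, 0)
  (0, 196/3)
  (20, 0)
  (164/25, 2016/25)

4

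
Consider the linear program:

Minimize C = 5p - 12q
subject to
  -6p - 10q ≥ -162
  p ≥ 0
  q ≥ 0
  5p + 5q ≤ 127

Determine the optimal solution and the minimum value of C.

p = 0, q = 81/5, minimum C = -972/5

Feasible corners and C = 5p - 12q:
  (0, 81/5) → C = -972/5
  (23, 12/5) → C = 431/5
  (0, 0) → C = 0
  (127/5, 0) → C = 127

The optimum lies where -6p - 10q = -162 and p = 0.
Solving simultaneously gives p = 0, q = 81/5.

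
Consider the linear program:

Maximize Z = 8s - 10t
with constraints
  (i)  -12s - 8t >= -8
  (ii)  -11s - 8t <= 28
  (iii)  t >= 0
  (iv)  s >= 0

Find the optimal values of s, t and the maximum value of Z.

s = 2/3, t = 0, maximum Z = 16/3

Extreme points and Z = 8s - 10t:
  (2/3, 0) → Z = 16/3
  (0, 1) → Z = -10
  (0, 0) → Z = 0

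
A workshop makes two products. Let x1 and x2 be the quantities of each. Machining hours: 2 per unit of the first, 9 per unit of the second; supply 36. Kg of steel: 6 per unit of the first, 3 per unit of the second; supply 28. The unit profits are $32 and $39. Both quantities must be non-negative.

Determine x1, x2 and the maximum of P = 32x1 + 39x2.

x1 = 3, x2 = 10/3, maximum P = 226

Vertices and P = 32x1 + 39x2:
  (0, 0) → P = 0
  (0, 4) → P = 156
  (14/3, 0) → P = 448/3
  (3, 10/3) → P = 226

At the optimal vertex, 2x1 + 9x2 = 36 and 6x1 + 3x2 = 28.
Solving simultaneously gives x1 = 3, x2 = 10/3.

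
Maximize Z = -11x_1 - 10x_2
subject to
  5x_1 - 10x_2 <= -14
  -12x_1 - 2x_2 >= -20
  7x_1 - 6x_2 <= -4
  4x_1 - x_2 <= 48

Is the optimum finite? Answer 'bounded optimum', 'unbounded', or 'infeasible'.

From the feasible point (11/10, 39/20), moving in the direction (-10, -5) keeps every constraint satisfied while Z increases without bound.

unbounded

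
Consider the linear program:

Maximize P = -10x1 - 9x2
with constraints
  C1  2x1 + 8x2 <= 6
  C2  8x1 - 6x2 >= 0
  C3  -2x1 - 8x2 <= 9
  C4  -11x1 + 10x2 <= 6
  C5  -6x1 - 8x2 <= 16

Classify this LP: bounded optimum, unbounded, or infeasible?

Vertices and P = -10x1 - 9x2:
  (9/19, 12/19) → P = -198/19
  (-27/38, -18/19) → P = 297/19
The feasible region has finitely many vertices and no improving ray; the maximum is 297/19 at (-27/38, -18/19).

bounded optimum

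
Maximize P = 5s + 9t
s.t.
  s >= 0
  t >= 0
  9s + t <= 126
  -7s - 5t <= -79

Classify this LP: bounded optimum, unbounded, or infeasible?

bounded optimum

Extreme points and P = 5s + 9t:
  (0, 126) → P = 1134
  (0, 79/5) → P = 711/5
  (14, 0) → P = 70
  (79/7, 0) → P = 395/7
The feasible region has finitely many vertices and no improving ray; the maximum is 1134 at (0, 126).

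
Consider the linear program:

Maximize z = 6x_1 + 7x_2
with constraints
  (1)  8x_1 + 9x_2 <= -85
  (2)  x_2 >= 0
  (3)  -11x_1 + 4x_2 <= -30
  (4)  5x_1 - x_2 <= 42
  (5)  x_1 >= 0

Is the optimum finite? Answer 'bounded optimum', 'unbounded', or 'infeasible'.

infeasible

The boundaries 8x_1 + 9x_2 = -85 and 5x_1 - x_2 = 42 meet at (293/53, -761/53), but that point violates x_2 ≥ 0. Every candidate vertex is excluded by some other constraint, so the feasible region is empty.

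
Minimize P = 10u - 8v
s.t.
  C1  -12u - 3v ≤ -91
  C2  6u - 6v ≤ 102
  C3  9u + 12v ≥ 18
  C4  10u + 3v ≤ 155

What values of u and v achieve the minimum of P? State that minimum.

Corner points and P = 10u - 8v:
  (346/39, -67/13) → P = 5068/39
  (-32, 475/3) → P = -4760/3
  (74/7, -45/7) → P = 1100/7
  (206/13, -15/13) → P = 2180/13

u = -32, v = 475/3, minimum P = -4760/3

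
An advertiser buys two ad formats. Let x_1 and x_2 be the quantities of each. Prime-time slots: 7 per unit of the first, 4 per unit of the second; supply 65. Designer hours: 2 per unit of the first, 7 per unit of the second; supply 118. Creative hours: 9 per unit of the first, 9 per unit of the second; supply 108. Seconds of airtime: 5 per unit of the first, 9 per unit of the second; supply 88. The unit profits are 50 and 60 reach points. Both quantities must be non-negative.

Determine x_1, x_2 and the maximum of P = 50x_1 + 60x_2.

x_1 = 5, x_2 = 7, maximum P = 670

The optimum lies where 9x_1 + 9x_2 = 108 and 5x_1 + 9x_2 = 88.
Solving simultaneously gives x_1 = 5, x_2 = 7.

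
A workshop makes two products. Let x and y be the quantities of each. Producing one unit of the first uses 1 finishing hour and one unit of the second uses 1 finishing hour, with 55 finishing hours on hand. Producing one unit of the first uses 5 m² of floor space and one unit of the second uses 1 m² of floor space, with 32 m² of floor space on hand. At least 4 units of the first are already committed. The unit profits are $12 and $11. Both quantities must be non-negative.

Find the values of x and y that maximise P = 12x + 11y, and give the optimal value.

Vertices and P = 12x + 11y:
  (32/5, 0) → P = 384/5
  (4, 0) → P = 48
  (4, 12) → P = 180

The binding constraints are 5x + y = 32 and x = 4.
Solving simultaneously gives x = 4, y = 12.

x = 4, y = 12, maximum P = 180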